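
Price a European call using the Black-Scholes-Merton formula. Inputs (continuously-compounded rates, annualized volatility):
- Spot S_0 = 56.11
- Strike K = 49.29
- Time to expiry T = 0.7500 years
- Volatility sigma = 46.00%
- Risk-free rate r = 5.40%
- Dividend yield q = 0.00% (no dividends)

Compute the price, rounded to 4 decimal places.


Answer: Price = 13.2756

Derivation:
d1 = (ln(S/K) + (r - q + 0.5*sigma^2) * T) / (sigma * sqrt(T)) = 0.62615602
d2 = d1 - sigma * sqrt(T) = 0.22778433
exp(-rT) = 0.96030916; exp(-qT) = 1.00000000
C = S_0 * exp(-qT) * N(d1) - K * exp(-rT) * N(d2)
N(d1) = 0.73439369; N(d2) = 0.59009305
C = 56.1100 * 1.00000000 * 0.73439369 - 49.2900 * 0.96030916 * 0.59009305 = 13.2756


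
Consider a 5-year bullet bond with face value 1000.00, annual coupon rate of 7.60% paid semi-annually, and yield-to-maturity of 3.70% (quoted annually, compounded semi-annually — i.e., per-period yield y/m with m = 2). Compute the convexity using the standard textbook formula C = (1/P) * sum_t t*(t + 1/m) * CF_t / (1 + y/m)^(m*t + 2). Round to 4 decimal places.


Answer: Convexity = 21.7318

Derivation:
Coupon per period c = face * coupon_rate / m = 38.000000
Periods per year m = 2; per-period yield y/m = 0.018500
Number of cashflows N = 10
Cashflows (t years, CF_t, discount factor 1/(1+y/m)^(m*t), PV):
  t = 0.5000: CF_t = 38.000000, DF = 0.981836, PV = 37.309769
  t = 1.0000: CF_t = 38.000000, DF = 0.964002, PV = 36.632076
  t = 1.5000: CF_t = 38.000000, DF = 0.946492, PV = 35.966692
  t = 2.0000: CF_t = 38.000000, DF = 0.929300, PV = 35.313394
  t = 2.5000: CF_t = 38.000000, DF = 0.912420, PV = 34.671963
  t = 3.0000: CF_t = 38.000000, DF = 0.895847, PV = 34.042183
  t = 3.5000: CF_t = 38.000000, DF = 0.879575, PV = 33.423842
  t = 4.0000: CF_t = 38.000000, DF = 0.863598, PV = 32.816732
  t = 4.5000: CF_t = 38.000000, DF = 0.847912, PV = 32.220650
  t = 5.0000: CF_t = 1038.000000, DF = 0.832510, PV = 864.145793
Price P = sum_t PV_t = 1176.543094
Convexity numerator sum_t t*(t + 1/m) * CF_t / (1+y/m)^(m*t + 2):
  t = 0.5000: term = 17.983346
  t = 1.0000: term = 52.970091
  t = 1.5000: term = 104.015889
  t = 2.0000: term = 170.210913
  t = 2.5000: term = 250.678811
  t = 3.0000: term = 344.575686
  t = 3.5000: term = 451.089099
  t = 4.0000: term = 569.437112
  t = 4.5000: term = 698.867345
  t = 5.0000: term = 22908.552425
Convexity = (1/P) * sum = 25568.380718 / 1176.543094 = 21.731784


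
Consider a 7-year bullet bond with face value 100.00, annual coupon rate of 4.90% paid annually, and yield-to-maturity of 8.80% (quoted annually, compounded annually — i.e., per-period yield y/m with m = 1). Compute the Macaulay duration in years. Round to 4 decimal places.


Answer: Macaulay duration = 5.9680 years

Derivation:
Coupon per period c = face * coupon_rate / m = 4.900000
Periods per year m = 1; per-period yield y/m = 0.088000
Number of cashflows N = 7
Cashflows (t years, CF_t, discount factor 1/(1+y/m)^(m*t), PV):
  t = 1.0000: CF_t = 4.900000, DF = 0.919118, PV = 4.503676
  t = 2.0000: CF_t = 4.900000, DF = 0.844777, PV = 4.139409
  t = 3.0000: CF_t = 4.900000, DF = 0.776450, PV = 3.804603
  t = 4.0000: CF_t = 4.900000, DF = 0.713649, PV = 3.496878
  t = 5.0000: CF_t = 4.900000, DF = 0.655927, PV = 3.214042
  t = 6.0000: CF_t = 4.900000, DF = 0.602874, PV = 2.954083
  t = 7.0000: CF_t = 104.900000, DF = 0.554112, PV = 58.126372
Price P = sum_t PV_t = 80.239065
Macaulay numerator sum_t t * PV_t:
  t * PV_t at t = 1.0000: 4.503676
  t * PV_t at t = 2.0000: 8.278817
  t * PV_t at t = 3.0000: 11.413810
  t * PV_t at t = 4.0000: 13.987513
  t * PV_t at t = 5.0000: 16.070212
  t * PV_t at t = 6.0000: 17.724499
  t * PV_t at t = 7.0000: 406.884607
Macaulay duration D = (sum_t t * PV_t) / P = 478.863134 / 80.239065 = 5.967955


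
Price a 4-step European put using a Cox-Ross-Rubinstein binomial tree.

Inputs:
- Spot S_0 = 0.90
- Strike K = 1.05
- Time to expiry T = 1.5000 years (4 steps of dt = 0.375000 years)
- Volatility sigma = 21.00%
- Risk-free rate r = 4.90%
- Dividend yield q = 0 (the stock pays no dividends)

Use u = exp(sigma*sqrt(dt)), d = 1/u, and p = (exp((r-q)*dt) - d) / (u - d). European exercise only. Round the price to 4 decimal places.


dt = T/N = 0.375000
u = exp(sigma*sqrt(dt)) = 1.137233; d = 1/u = 0.879327
p = (exp((r-q)*dt) - d) / (u - d) = 0.539800
Discount per step: exp(-r*dt) = 0.981793
Stock lattice S(k, i) with i counting down-moves:
  k=0: S(0,0) = 0.9000
  k=1: S(1,0) = 1.0235; S(1,1) = 0.7914
  k=2: S(2,0) = 1.1640; S(2,1) = 0.9000; S(2,2) = 0.6959
  k=3: S(3,0) = 1.3237; S(3,1) = 1.0235; S(3,2) = 0.7914; S(3,3) = 0.6119
  k=4: S(4,0) = 1.5054; S(4,1) = 1.1640; S(4,2) = 0.9000; S(4,3) = 0.6959; S(4,4) = 0.5381
Terminal payoffs V(N, i) = max(K - S_T, 0):
  V(4,0) = 0.000000; V(4,1) = 0.000000; V(4,2) = 0.150000; V(4,3) = 0.354105; V(4,4) = 0.511923
Backward induction: V(k, i) = exp(-r*dt) * [p * V(k+1, i) + (1-p) * V(k+1, i+1)].
  V(3,0) = exp(-r*dt) * [p*0.000000 + (1-p)*0.000000] = 0.000000
  V(3,1) = exp(-r*dt) * [p*0.000000 + (1-p)*0.150000] = 0.067773
  V(3,2) = exp(-r*dt) * [p*0.150000 + (1-p)*0.354105] = 0.239488
  V(3,3) = exp(-r*dt) * [p*0.354105 + (1-p)*0.511923] = 0.418963
  V(2,0) = exp(-r*dt) * [p*0.000000 + (1-p)*0.067773] = 0.030621
  V(2,1) = exp(-r*dt) * [p*0.067773 + (1-p)*0.239488] = 0.144124
  V(2,2) = exp(-r*dt) * [p*0.239488 + (1-p)*0.418963] = 0.316218
  V(1,0) = exp(-r*dt) * [p*0.030621 + (1-p)*0.144124] = 0.081346
  V(1,1) = exp(-r*dt) * [p*0.144124 + (1-p)*0.316218] = 0.219255
  V(0,0) = exp(-r*dt) * [p*0.081346 + (1-p)*0.219255] = 0.142175

Answer: Price = V(0,0) = 0.1422


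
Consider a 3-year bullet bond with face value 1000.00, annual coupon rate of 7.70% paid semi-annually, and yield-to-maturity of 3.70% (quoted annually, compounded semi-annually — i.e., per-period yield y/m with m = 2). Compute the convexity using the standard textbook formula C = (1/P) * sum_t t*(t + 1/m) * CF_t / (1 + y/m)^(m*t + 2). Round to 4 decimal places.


Answer: Convexity = 9.0065

Derivation:
Coupon per period c = face * coupon_rate / m = 38.500000
Periods per year m = 2; per-period yield y/m = 0.018500
Number of cashflows N = 6
Cashflows (t years, CF_t, discount factor 1/(1+y/m)^(m*t), PV):
  t = 0.5000: CF_t = 38.500000, DF = 0.981836, PV = 37.800687
  t = 1.0000: CF_t = 38.500000, DF = 0.964002, PV = 37.114077
  t = 1.5000: CF_t = 38.500000, DF = 0.946492, PV = 36.439938
  t = 2.0000: CF_t = 38.500000, DF = 0.929300, PV = 35.778044
  t = 2.5000: CF_t = 38.500000, DF = 0.912420, PV = 35.128173
  t = 3.0000: CF_t = 1038.500000, DF = 0.895847, PV = 930.337016
Price P = sum_t PV_t = 1112.597935
Convexity numerator sum_t t*(t + 1/m) * CF_t / (1+y/m)^(m*t + 2):
  t = 0.5000: term = 18.219969
  t = 1.0000: term = 53.667066
  t = 1.5000: term = 105.384519
  t = 2.0000: term = 172.450530
  t = 2.5000: term = 253.977217
  t = 3.0000: term = 9416.890777
Convexity = (1/P) * sum = 10020.590079 / 1112.597935 = 9.006479


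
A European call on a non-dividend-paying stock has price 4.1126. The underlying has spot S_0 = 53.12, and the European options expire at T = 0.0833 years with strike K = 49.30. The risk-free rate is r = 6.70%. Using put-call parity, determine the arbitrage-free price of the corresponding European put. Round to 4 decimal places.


Put-call parity: C - P = S_0 * exp(-qT) - K * exp(-rT).
S_0 * exp(-qT) = 53.1200 * 1.00000000 = 53.12000000
K * exp(-rT) = 49.3000 * 0.99443445 = 49.02561816
P = C - S*exp(-qT) + K*exp(-rT)
P = 4.1126 - 53.12000000 + 49.02561816 = 0.0182

Answer: Put price = 0.0182


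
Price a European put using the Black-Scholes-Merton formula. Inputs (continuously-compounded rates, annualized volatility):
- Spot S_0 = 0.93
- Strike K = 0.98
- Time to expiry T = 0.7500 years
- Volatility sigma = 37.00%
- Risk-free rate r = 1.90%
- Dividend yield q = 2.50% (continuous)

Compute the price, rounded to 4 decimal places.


d1 = (ln(S/K) + (r - q + 0.5*sigma^2) * T) / (sigma * sqrt(T)) = -0.01725961
d2 = d1 - sigma * sqrt(T) = -0.33768901
exp(-rT) = 0.98585105; exp(-qT) = 0.98142469
P = K * exp(-rT) * N(-d2) - S_0 * exp(-qT) * N(-d1)
N(-d1) = 0.50688525; N(-d2) = 0.63220122
P = 0.9800 * 0.98585105 * 0.63220122 - 0.9300 * 0.98142469 * 0.50688525 = 0.1481

Answer: Price = 0.1481


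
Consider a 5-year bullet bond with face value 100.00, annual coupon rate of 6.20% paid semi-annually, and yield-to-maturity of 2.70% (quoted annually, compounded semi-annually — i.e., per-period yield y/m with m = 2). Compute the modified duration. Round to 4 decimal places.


Answer: Modified duration = 4.3696

Derivation:
Coupon per period c = face * coupon_rate / m = 3.100000
Periods per year m = 2; per-period yield y/m = 0.013500
Number of cashflows N = 10
Cashflows (t years, CF_t, discount factor 1/(1+y/m)^(m*t), PV):
  t = 0.5000: CF_t = 3.100000, DF = 0.986680, PV = 3.058707
  t = 1.0000: CF_t = 3.100000, DF = 0.973537, PV = 3.017965
  t = 1.5000: CF_t = 3.100000, DF = 0.960569, PV = 2.977765
  t = 2.0000: CF_t = 3.100000, DF = 0.947774, PV = 2.938101
  t = 2.5000: CF_t = 3.100000, DF = 0.935150, PV = 2.898965
  t = 3.0000: CF_t = 3.100000, DF = 0.922694, PV = 2.860350
  t = 3.5000: CF_t = 3.100000, DF = 0.910403, PV = 2.822250
  t = 4.0000: CF_t = 3.100000, DF = 0.898276, PV = 2.784657
  t = 4.5000: CF_t = 3.100000, DF = 0.886311, PV = 2.747565
  t = 5.0000: CF_t = 103.100000, DF = 0.874505, PV = 90.161501
Price P = sum_t PV_t = 116.267825
First compute Macaulay numerator sum_t t * PV_t:
  t * PV_t at t = 0.5000: 1.529354
  t * PV_t at t = 1.0000: 3.017965
  t * PV_t at t = 1.5000: 4.466648
  t * PV_t at t = 2.0000: 5.876201
  t * PV_t at t = 2.5000: 7.247412
  t * PV_t at t = 3.0000: 8.581050
  t * PV_t at t = 3.5000: 9.877874
  t * PV_t at t = 4.0000: 11.138627
  t * PV_t at t = 4.5000: 12.364041
  t * PV_t at t = 5.0000: 450.807507
Macaulay duration D = 514.906678 / 116.267825 = 4.428626
Modified duration = D / (1 + y/m) = 4.428626 / (1 + 0.013500) = 4.369636


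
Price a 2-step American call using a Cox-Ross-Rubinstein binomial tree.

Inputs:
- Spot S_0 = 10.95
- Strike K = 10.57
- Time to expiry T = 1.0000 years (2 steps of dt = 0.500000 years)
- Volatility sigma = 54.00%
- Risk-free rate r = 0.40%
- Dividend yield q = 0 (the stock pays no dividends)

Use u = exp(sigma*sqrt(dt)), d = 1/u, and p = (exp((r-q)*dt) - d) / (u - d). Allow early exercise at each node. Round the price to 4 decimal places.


Answer: Price = V(0,0) = 2.3293

Derivation:
dt = T/N = 0.500000
u = exp(sigma*sqrt(dt)) = 1.464974; d = 1/u = 0.682606
p = (exp((r-q)*dt) - d) / (u - d) = 0.408243
Discount per step: exp(-r*dt) = 0.998002
Stock lattice S(k, i) with i counting down-moves:
  k=0: S(0,0) = 10.9500
  k=1: S(1,0) = 16.0415; S(1,1) = 7.4745
  k=2: S(2,0) = 23.5003; S(2,1) = 10.9500; S(2,2) = 5.1022
Terminal payoffs V(N, i) = max(S_T - K, 0):
  V(2,0) = 12.930337; V(2,1) = 0.380000; V(2,2) = 0.000000
Backward induction: V(k, i) = exp(-r*dt) * [p * V(k+1, i) + (1-p) * V(k+1, i+1)]; then take max(V_cont, immediate exercise) for American.
  V(1,0) = exp(-r*dt) * [p*12.930337 + (1-p)*0.380000] = 5.492587; exercise = 5.471468; V(1,0) = max -> 5.492587
  V(1,1) = exp(-r*dt) * [p*0.380000 + (1-p)*0.000000] = 0.154822; exercise = 0.000000; V(1,1) = max -> 0.154822
  V(0,0) = exp(-r*dt) * [p*5.492587 + (1-p)*0.154822] = 2.329262; exercise = 0.380000; V(0,0) = max -> 2.329262


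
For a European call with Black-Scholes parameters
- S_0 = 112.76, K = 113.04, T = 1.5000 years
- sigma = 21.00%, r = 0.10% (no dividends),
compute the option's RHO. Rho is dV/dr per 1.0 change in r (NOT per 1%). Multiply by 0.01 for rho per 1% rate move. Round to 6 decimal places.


Answer: Rho = 75.735666

Derivation:
d1 = 0.1247876137; d2 = -0.1324088093
phi(d1) = 0.3958481870; exp(-qT) = 1.0000000000; exp(-rT) = 0.9985011244
N(d2) = 0.4473304736
Rho = K*T*exp(-rT)*N(d2) = 113.0400 * 1.5000 * 0.9985011244 * 0.4473304736 = 75.735666


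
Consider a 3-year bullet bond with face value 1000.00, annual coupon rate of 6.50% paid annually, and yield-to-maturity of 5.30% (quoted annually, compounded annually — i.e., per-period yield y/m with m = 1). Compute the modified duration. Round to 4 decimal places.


Coupon per period c = face * coupon_rate / m = 65.000000
Periods per year m = 1; per-period yield y/m = 0.053000
Number of cashflows N = 3
Cashflows (t years, CF_t, discount factor 1/(1+y/m)^(m*t), PV):
  t = 1.0000: CF_t = 65.000000, DF = 0.949668, PV = 61.728395
  t = 2.0000: CF_t = 65.000000, DF = 0.901869, PV = 58.621458
  t = 3.0000: CF_t = 1065.000000, DF = 0.856475, PV = 912.146286
Price P = sum_t PV_t = 1032.496139
First compute Macaulay numerator sum_t t * PV_t:
  t * PV_t at t = 1.0000: 61.728395
  t * PV_t at t = 2.0000: 117.242916
  t * PV_t at t = 3.0000: 2736.438858
Macaulay duration D = 2915.410169 / 1032.496139 = 2.823652
Modified duration = D / (1 + y/m) = 2.823652 / (1 + 0.053000) = 2.681531

Answer: Modified duration = 2.6815


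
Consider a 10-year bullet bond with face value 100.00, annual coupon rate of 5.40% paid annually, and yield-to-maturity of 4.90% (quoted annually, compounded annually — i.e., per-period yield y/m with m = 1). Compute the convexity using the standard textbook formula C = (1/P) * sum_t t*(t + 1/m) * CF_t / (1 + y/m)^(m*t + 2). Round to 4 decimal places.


Answer: Convexity = 74.0637

Derivation:
Coupon per period c = face * coupon_rate / m = 5.400000
Periods per year m = 1; per-period yield y/m = 0.049000
Number of cashflows N = 10
Cashflows (t years, CF_t, discount factor 1/(1+y/m)^(m*t), PV):
  t = 1.0000: CF_t = 5.400000, DF = 0.953289, PV = 5.147760
  t = 2.0000: CF_t = 5.400000, DF = 0.908760, PV = 4.907302
  t = 3.0000: CF_t = 5.400000, DF = 0.866310, PV = 4.678076
  t = 4.0000: CF_t = 5.400000, DF = 0.825844, PV = 4.459558
  t = 5.0000: CF_t = 5.400000, DF = 0.787268, PV = 4.251247
  t = 6.0000: CF_t = 5.400000, DF = 0.750494, PV = 4.052666
  t = 7.0000: CF_t = 5.400000, DF = 0.715437, PV = 3.863361
  t = 8.0000: CF_t = 5.400000, DF = 0.682018, PV = 3.682899
  t = 9.0000: CF_t = 5.400000, DF = 0.650161, PV = 3.510867
  t = 10.0000: CF_t = 105.400000, DF = 0.619791, PV = 65.325949
Price P = sum_t PV_t = 103.879686
Convexity numerator sum_t t*(t + 1/m) * CF_t / (1+y/m)^(m*t + 2):
  t = 1.0000: term = 9.356152
  t = 2.0000: term = 26.757347
  t = 3.0000: term = 51.014962
  t = 4.0000: term = 81.053323
  t = 5.0000: term = 115.900844
  t = 6.0000: term = 154.681774
  t = 7.0000: term = 196.608547
  t = 8.0000: term = 240.974659
  t = 9.0000: term = 287.148068
  t = 10.0000: term = 6530.214362
Convexity = (1/P) * sum = 7693.710038 / 103.879686 = 74.063663


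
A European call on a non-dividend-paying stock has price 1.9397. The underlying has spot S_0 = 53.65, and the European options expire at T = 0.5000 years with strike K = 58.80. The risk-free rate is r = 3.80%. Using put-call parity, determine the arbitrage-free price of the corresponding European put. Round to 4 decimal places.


Answer: Put price = 5.9830

Derivation:
Put-call parity: C - P = S_0 * exp(-qT) - K * exp(-rT).
S_0 * exp(-qT) = 53.6500 * 1.00000000 = 53.65000000
K * exp(-rT) = 58.8000 * 0.98117936 = 57.69334650
P = C - S*exp(-qT) + K*exp(-rT)
P = 1.9397 - 53.65000000 + 57.69334650 = 5.9830


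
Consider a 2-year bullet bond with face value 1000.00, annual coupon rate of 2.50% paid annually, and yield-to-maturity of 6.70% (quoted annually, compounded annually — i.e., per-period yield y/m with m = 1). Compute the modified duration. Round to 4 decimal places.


Coupon per period c = face * coupon_rate / m = 25.000000
Periods per year m = 1; per-period yield y/m = 0.067000
Number of cashflows N = 2
Cashflows (t years, CF_t, discount factor 1/(1+y/m)^(m*t), PV):
  t = 1.0000: CF_t = 25.000000, DF = 0.937207, PV = 23.430178
  t = 2.0000: CF_t = 1025.000000, DF = 0.878357, PV = 900.316121
Price P = sum_t PV_t = 923.746299
First compute Macaulay numerator sum_t t * PV_t:
  t * PV_t at t = 1.0000: 23.430178
  t * PV_t at t = 2.0000: 1800.632242
Macaulay duration D = 1824.062420 / 923.746299 = 1.974636
Modified duration = D / (1 + y/m) = 1.974636 / (1 + 0.067000) = 1.850643

Answer: Modified duration = 1.8506


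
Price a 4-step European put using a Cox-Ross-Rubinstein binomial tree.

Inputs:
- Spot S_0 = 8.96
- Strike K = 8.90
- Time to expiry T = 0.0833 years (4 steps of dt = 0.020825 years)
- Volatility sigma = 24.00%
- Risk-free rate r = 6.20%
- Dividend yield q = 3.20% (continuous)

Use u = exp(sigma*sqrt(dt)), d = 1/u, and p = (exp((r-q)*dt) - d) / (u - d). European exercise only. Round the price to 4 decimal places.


dt = T/N = 0.020825
u = exp(sigma*sqrt(dt)) = 1.035241; d = 1/u = 0.965959
p = (exp((r-q)*dt) - d) / (u - d) = 0.500363
Discount per step: exp(-r*dt) = 0.998710
Stock lattice S(k, i) with i counting down-moves:
  k=0: S(0,0) = 8.9600
  k=1: S(1,0) = 9.2758; S(1,1) = 8.6550
  k=2: S(2,0) = 9.6026; S(2,1) = 8.9600; S(2,2) = 8.3604
  k=3: S(3,0) = 9.9410; S(3,1) = 9.2758; S(3,2) = 8.6550; S(3,3) = 8.0758
  k=4: S(4,0) = 10.2914; S(4,1) = 9.6026; S(4,2) = 8.9600; S(4,3) = 8.3604; S(4,4) = 7.8009
Terminal payoffs V(N, i) = max(K - S_T, 0):
  V(4,0) = 0.000000; V(4,1) = 0.000000; V(4,2) = 0.000000; V(4,3) = 0.539635; V(4,4) = 1.099141
Backward induction: V(k, i) = exp(-r*dt) * [p * V(k+1, i) + (1-p) * V(k+1, i+1)].
  V(3,0) = exp(-r*dt) * [p*0.000000 + (1-p)*0.000000] = 0.000000
  V(3,1) = exp(-r*dt) * [p*0.000000 + (1-p)*0.000000] = 0.000000
  V(3,2) = exp(-r*dt) * [p*0.000000 + (1-p)*0.539635] = 0.269274
  V(3,3) = exp(-r*dt) * [p*0.539635 + (1-p)*1.099141] = 0.818128
  V(2,0) = exp(-r*dt) * [p*0.000000 + (1-p)*0.000000] = 0.000000
  V(2,1) = exp(-r*dt) * [p*0.000000 + (1-p)*0.269274] = 0.134366
  V(2,2) = exp(-r*dt) * [p*0.269274 + (1-p)*0.818128] = 0.542801
  V(1,0) = exp(-r*dt) * [p*0.000000 + (1-p)*0.134366] = 0.067048
  V(1,1) = exp(-r*dt) * [p*0.134366 + (1-p)*0.542801] = 0.337998
  V(0,0) = exp(-r*dt) * [p*0.067048 + (1-p)*0.337998] = 0.202164

Answer: Price = V(0,0) = 0.2022


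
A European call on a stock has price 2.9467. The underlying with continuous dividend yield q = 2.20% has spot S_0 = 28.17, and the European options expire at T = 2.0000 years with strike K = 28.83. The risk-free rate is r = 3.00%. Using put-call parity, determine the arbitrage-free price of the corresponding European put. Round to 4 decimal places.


Put-call parity: C - P = S_0 * exp(-qT) - K * exp(-rT).
S_0 * exp(-qT) = 28.1700 * 0.95695396 = 26.95739298
K * exp(-rT) = 28.8300 * 0.94176453 = 27.15107150
P = C - S*exp(-qT) + K*exp(-rT)
P = 2.9467 - 26.95739298 + 27.15107150 = 3.1404

Answer: Put price = 3.1404


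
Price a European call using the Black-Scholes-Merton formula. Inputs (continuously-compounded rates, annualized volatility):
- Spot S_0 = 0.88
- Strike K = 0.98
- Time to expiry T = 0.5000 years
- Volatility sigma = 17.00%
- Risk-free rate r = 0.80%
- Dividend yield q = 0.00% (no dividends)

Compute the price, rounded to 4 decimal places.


Answer: Price = 0.0120

Derivation:
d1 = (ln(S/K) + (r - q + 0.5*sigma^2) * T) / (sigma * sqrt(T)) = -0.80198940
d2 = d1 - sigma * sqrt(T) = -0.92219755
exp(-rT) = 0.99600799; exp(-qT) = 1.00000000
C = S_0 * exp(-qT) * N(d1) - K * exp(-rT) * N(d2)
N(d1) = 0.21127955; N(d2) = 0.17821277
C = 0.8800 * 1.00000000 * 0.21127955 - 0.9800 * 0.99600799 * 0.17821277 = 0.0120


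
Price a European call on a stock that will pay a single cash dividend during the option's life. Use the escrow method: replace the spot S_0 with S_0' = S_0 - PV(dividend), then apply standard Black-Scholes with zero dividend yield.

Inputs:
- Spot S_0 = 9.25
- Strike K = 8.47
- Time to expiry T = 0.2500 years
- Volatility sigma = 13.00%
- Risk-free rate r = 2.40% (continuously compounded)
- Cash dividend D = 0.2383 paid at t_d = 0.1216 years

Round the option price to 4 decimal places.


PV(D) = D * exp(-r * t_d) = 0.2383 * 0.99708585 = 0.23760556
S_0' = S_0 - PV(D) = 9.2500 - 0.23760556 = 9.01239444
d1 = (ln(S_0'/K) + (r + sigma^2/2)*T) / (sigma*sqrt(T)) = 1.07973510
d2 = d1 - sigma*sqrt(T) = 1.01473510
exp(-rT) = 0.99401796
N(d1) = 0.85986992; N(d2) = 0.84488394
C = S_0' * N(d1) - K * exp(-rT) * N(d2) = 9.01239444 * 0.85986992 - 8.4700 * 0.99401796 * 0.84488394 = 0.6361

Answer: Price = 0.6361


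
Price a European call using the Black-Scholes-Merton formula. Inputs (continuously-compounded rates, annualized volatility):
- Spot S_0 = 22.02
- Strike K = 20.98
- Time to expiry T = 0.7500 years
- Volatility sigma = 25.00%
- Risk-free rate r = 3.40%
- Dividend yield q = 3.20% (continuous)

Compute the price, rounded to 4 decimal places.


d1 = (ln(S/K) + (r - q + 0.5*sigma^2) * T) / (sigma * sqrt(T)) = 0.33864609
d2 = d1 - sigma * sqrt(T) = 0.12213973
exp(-rT) = 0.97482238; exp(-qT) = 0.97628571
C = S_0 * exp(-qT) * N(d1) - K * exp(-rT) * N(d2)
N(d1) = 0.63256182; N(d2) = 0.54860582
C = 22.0200 * 0.97628571 * 0.63256182 - 20.9800 * 0.97482238 * 0.54860582 = 2.3787

Answer: Price = 2.3787


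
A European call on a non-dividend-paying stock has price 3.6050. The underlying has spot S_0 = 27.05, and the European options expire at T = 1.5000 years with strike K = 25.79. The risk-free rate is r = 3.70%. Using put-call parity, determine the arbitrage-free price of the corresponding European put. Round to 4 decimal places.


Answer: Put price = 0.9527

Derivation:
Put-call parity: C - P = S_0 * exp(-qT) - K * exp(-rT).
S_0 * exp(-qT) = 27.0500 * 1.00000000 = 27.05000000
K * exp(-rT) = 25.7900 * 0.94601202 = 24.39765009
P = C - S*exp(-qT) + K*exp(-rT)
P = 3.6050 - 27.05000000 + 24.39765009 = 0.9527


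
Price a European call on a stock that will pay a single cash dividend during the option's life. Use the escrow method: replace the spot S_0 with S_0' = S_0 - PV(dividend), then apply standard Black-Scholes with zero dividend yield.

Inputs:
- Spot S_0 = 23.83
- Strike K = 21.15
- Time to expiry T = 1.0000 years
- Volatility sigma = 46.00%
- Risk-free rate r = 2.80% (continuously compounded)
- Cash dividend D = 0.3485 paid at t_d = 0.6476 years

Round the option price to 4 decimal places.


Answer: Price = 5.6305

Derivation:
PV(D) = D * exp(-r * t_d) = 0.3485 * 0.98203061 = 0.34223767
S_0' = S_0 - PV(D) = 23.8300 - 0.34223767 = 23.48776233
d1 = (ln(S_0'/K) + (r + sigma^2/2)*T) / (sigma*sqrt(T)) = 0.51878180
d2 = d1 - sigma*sqrt(T) = 0.05878180
exp(-rT) = 0.97238837
N(d1) = 0.69804354; N(d2) = 0.52343705
C = S_0' * N(d1) - K * exp(-rT) * N(d2) = 23.48776233 * 0.69804354 - 21.1500 * 0.97238837 * 0.52343705 = 5.6305


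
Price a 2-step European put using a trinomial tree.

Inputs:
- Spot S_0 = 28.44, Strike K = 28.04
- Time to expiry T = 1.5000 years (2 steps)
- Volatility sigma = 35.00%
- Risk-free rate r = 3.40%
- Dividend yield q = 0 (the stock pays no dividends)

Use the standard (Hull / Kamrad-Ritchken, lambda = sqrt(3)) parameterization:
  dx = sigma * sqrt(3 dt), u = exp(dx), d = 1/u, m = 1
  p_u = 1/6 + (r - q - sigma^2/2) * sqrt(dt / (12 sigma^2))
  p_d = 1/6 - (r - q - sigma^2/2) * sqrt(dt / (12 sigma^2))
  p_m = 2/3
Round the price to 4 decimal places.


Answer: Price = V(0,0) = 3.2407

Derivation:
dt = T/N = 0.750000; dx = sigma*sqrt(3*dt) = 0.525000
u = exp(dx) = 1.690459; d = 1/u = 0.591555
p_u = 0.147202, p_m = 0.666667, p_d = 0.186131
Discount per step: exp(-r*dt) = 0.974822
Stock lattice S(k, j) with j the centered position index:
  k=0: S(0,+0) = 28.4400
  k=1: S(1,-1) = 16.8238; S(1,+0) = 28.4400; S(1,+1) = 48.0766
  k=2: S(2,-2) = 9.9522; S(2,-1) = 16.8238; S(2,+0) = 28.4400; S(2,+1) = 48.0766; S(2,+2) = 81.2716
Terminal payoffs V(N, j) = max(K - S_T, 0):
  V(2,-2) = 18.087770; V(2,-1) = 11.216165; V(2,+0) = 0.000000; V(2,+1) = 0.000000; V(2,+2) = 0.000000
Backward induction: V(k, j) = exp(-r*dt) * [p_u * V(k+1, j+1) + p_m * V(k+1, j) + p_d * V(k+1, j-1)]
  V(1,-1) = exp(-r*dt) * [p_u*0.000000 + p_m*11.216165 + p_d*18.087770] = 10.571108
  V(1,+0) = exp(-r*dt) * [p_u*0.000000 + p_m*0.000000 + p_d*11.216165] = 2.035113
  V(1,+1) = exp(-r*dt) * [p_u*0.000000 + p_m*0.000000 + p_d*0.000000] = 0.000000
  V(0,+0) = exp(-r*dt) * [p_u*0.000000 + p_m*2.035113 + p_d*10.571108] = 3.240653


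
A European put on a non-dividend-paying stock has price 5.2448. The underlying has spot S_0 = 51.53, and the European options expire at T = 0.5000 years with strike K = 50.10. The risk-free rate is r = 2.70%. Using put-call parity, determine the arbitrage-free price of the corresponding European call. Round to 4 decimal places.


Answer: Call price = 7.3466

Derivation:
Put-call parity: C - P = S_0 * exp(-qT) - K * exp(-rT).
S_0 * exp(-qT) = 51.5300 * 1.00000000 = 51.53000000
K * exp(-rT) = 50.1000 * 0.98659072 = 49.42819489
C = P + S*exp(-qT) - K*exp(-rT)
C = 5.2448 + 51.53000000 - 49.42819489 = 7.3466


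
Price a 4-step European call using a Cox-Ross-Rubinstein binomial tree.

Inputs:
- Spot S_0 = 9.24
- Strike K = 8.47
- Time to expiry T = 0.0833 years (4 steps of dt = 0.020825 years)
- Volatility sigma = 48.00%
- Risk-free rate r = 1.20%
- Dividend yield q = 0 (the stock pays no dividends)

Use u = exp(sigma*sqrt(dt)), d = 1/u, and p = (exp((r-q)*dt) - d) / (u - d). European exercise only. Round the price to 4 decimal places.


Answer: Price = V(0,0) = 0.9947

Derivation:
dt = T/N = 0.020825
u = exp(sigma*sqrt(dt)) = 1.071724; d = 1/u = 0.933076
p = (exp((r-q)*dt) - d) / (u - d) = 0.484493
Discount per step: exp(-r*dt) = 0.999750
Stock lattice S(k, i) with i counting down-moves:
  k=0: S(0,0) = 9.2400
  k=1: S(1,0) = 9.9027; S(1,1) = 8.6216
  k=2: S(2,0) = 10.6130; S(2,1) = 9.2400; S(2,2) = 8.0446
  k=3: S(3,0) = 11.3742; S(3,1) = 9.9027; S(3,2) = 8.6216; S(3,3) = 7.5063
  k=4: S(4,0) = 12.1900; S(4,1) = 10.6130; S(4,2) = 9.2400; S(4,3) = 8.0446; S(4,4) = 7.0039
Terminal payoffs V(N, i) = max(S_T - K, 0):
  V(4,0) = 3.719983; V(4,1) = 2.142985; V(4,2) = 0.770000; V(4,3) = 0.000000; V(4,4) = 0.000000
Backward induction: V(k, i) = exp(-r*dt) * [p * V(k+1, i) + (1-p) * V(k+1, i+1)].
  V(3,0) = exp(-r*dt) * [p*3.719983 + (1-p)*2.142985] = 2.906302
  V(3,1) = exp(-r*dt) * [p*2.142985 + (1-p)*0.770000] = 1.434842
  V(3,2) = exp(-r*dt) * [p*0.770000 + (1-p)*0.000000] = 0.372966
  V(3,3) = exp(-r*dt) * [p*0.000000 + (1-p)*0.000000] = 0.000000
  V(2,0) = exp(-r*dt) * [p*2.906302 + (1-p)*1.434842] = 2.147217
  V(2,1) = exp(-r*dt) * [p*1.434842 + (1-p)*0.372966] = 0.887215
  V(2,2) = exp(-r*dt) * [p*0.372966 + (1-p)*0.000000] = 0.180654
  V(1,0) = exp(-r*dt) * [p*2.147217 + (1-p)*0.887215] = 1.497303
  V(1,1) = exp(-r*dt) * [p*0.887215 + (1-p)*0.180654] = 0.522847
  V(0,0) = exp(-r*dt) * [p*1.497303 + (1-p)*0.522847] = 0.994715


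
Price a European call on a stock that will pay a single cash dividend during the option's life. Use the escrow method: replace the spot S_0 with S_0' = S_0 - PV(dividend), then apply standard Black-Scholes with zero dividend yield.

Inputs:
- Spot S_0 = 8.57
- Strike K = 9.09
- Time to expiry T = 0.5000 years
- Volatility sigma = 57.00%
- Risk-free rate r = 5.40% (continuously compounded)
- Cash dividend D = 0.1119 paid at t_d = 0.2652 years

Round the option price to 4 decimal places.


PV(D) = D * exp(-r * t_d) = 0.1119 * 0.98578125 = 0.11030892
S_0' = S_0 - PV(D) = 8.5700 - 0.11030892 = 8.45969108
d1 = (ln(S_0'/K) + (r + sigma^2/2)*T) / (sigma*sqrt(T)) = 0.09021876
d2 = d1 - sigma*sqrt(T) = -0.31283211
exp(-rT) = 0.97336124
N(d1) = 0.53594331; N(d2) = 0.37720411
C = S_0' * N(d1) - K * exp(-rT) * N(d2) = 8.45969108 * 0.53594331 - 9.0900 * 0.97336124 * 0.37720411 = 1.1965

Answer: Price = 1.1965


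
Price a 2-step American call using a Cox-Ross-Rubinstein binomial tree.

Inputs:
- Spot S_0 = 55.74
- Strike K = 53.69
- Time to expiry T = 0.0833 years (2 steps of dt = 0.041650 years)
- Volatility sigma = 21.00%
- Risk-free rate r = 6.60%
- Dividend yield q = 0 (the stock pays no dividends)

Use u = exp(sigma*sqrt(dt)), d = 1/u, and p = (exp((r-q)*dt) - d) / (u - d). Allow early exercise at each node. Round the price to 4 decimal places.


Answer: Price = V(0,0) = 2.9204

Derivation:
dt = T/N = 0.041650
u = exp(sigma*sqrt(dt)) = 1.043789; d = 1/u = 0.958048
p = (exp((r-q)*dt) - d) / (u - d) = 0.521392
Discount per step: exp(-r*dt) = 0.997255
Stock lattice S(k, i) with i counting down-moves:
  k=0: S(0,0) = 55.7400
  k=1: S(1,0) = 58.1808; S(1,1) = 53.4016
  k=2: S(2,0) = 60.7285; S(2,1) = 55.7400; S(2,2) = 51.1613
Terminal payoffs V(N, i) = max(S_T - K, 0):
  V(2,0) = 7.038494; V(2,1) = 2.050000; V(2,2) = 0.000000
Backward induction: V(k, i) = exp(-r*dt) * [p * V(k+1, i) + (1-p) * V(k+1, i+1)]; then take max(V_cont, immediate exercise) for American.
  V(1,0) = exp(-r*dt) * [p*7.038494 + (1-p)*2.050000] = 4.638192; exercise = 4.490807; V(1,0) = max -> 4.638192
  V(1,1) = exp(-r*dt) * [p*2.050000 + (1-p)*0.000000] = 1.065919; exercise = 0.000000; V(1,1) = max -> 1.065919
  V(0,0) = exp(-r*dt) * [p*4.638192 + (1-p)*1.065919] = 2.920434; exercise = 2.050000; V(0,0) = max -> 2.920434


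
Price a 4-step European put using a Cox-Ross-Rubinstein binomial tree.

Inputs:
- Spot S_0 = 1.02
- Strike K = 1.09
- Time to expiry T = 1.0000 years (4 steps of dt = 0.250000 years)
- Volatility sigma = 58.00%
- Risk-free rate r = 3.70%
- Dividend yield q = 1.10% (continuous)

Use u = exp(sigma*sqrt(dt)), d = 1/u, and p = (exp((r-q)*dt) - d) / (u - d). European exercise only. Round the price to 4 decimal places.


Answer: Price = V(0,0) = 0.2530

Derivation:
dt = T/N = 0.250000
u = exp(sigma*sqrt(dt)) = 1.336427; d = 1/u = 0.748264
p = (exp((r-q)*dt) - d) / (u - d) = 0.439091
Discount per step: exp(-r*dt) = 0.990793
Stock lattice S(k, i) with i counting down-moves:
  k=0: S(0,0) = 1.0200
  k=1: S(1,0) = 1.3632; S(1,1) = 0.7632
  k=2: S(2,0) = 1.8218; S(2,1) = 1.0200; S(2,2) = 0.5711
  k=3: S(3,0) = 2.4346; S(3,1) = 1.3632; S(3,2) = 0.7632; S(3,3) = 0.4273
  k=4: S(4,0) = 3.2537; S(4,1) = 1.8218; S(4,2) = 1.0200; S(4,3) = 0.5711; S(4,4) = 0.3198
Terminal payoffs V(N, i) = max(K - S_T, 0):
  V(4,0) = 0.000000; V(4,1) = 0.000000; V(4,2) = 0.070000; V(4,3) = 0.518904; V(4,4) = 0.770244
Backward induction: V(k, i) = exp(-r*dt) * [p * V(k+1, i) + (1-p) * V(k+1, i+1)].
  V(3,0) = exp(-r*dt) * [p*0.000000 + (1-p)*0.000000] = 0.000000
  V(3,1) = exp(-r*dt) * [p*0.000000 + (1-p)*0.070000] = 0.038902
  V(3,2) = exp(-r*dt) * [p*0.070000 + (1-p)*0.518904] = 0.318831
  V(3,3) = exp(-r*dt) * [p*0.518904 + (1-p)*0.770244] = 0.653807
  V(2,0) = exp(-r*dt) * [p*0.000000 + (1-p)*0.038902] = 0.021620
  V(2,1) = exp(-r*dt) * [p*0.038902 + (1-p)*0.318831] = 0.194113
  V(2,2) = exp(-r*dt) * [p*0.318831 + (1-p)*0.653807] = 0.502056
  V(1,0) = exp(-r*dt) * [p*0.021620 + (1-p)*0.194113] = 0.117283
  V(1,1) = exp(-r*dt) * [p*0.194113 + (1-p)*0.502056] = 0.363464
  V(0,0) = exp(-r*dt) * [p*0.117283 + (1-p)*0.363464] = 0.253016


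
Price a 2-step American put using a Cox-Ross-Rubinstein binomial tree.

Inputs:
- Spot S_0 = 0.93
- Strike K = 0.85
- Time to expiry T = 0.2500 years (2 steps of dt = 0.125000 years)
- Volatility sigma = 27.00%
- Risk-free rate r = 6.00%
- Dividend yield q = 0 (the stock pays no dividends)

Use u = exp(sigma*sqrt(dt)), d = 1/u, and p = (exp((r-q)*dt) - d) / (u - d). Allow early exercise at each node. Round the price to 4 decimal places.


Answer: Price = V(0,0) = 0.0189

Derivation:
dt = T/N = 0.125000
u = exp(sigma*sqrt(dt)) = 1.100164; d = 1/u = 0.908955
p = (exp((r-q)*dt) - d) / (u - d) = 0.515525
Discount per step: exp(-r*dt) = 0.992528
Stock lattice S(k, i) with i counting down-moves:
  k=0: S(0,0) = 0.9300
  k=1: S(1,0) = 1.0232; S(1,1) = 0.8453
  k=2: S(2,0) = 1.1256; S(2,1) = 0.9300; S(2,2) = 0.7684
Terminal payoffs V(N, i) = max(K - S_T, 0):
  V(2,0) = 0.000000; V(2,1) = 0.000000; V(2,2) = 0.081634
Backward induction: V(k, i) = exp(-r*dt) * [p * V(k+1, i) + (1-p) * V(k+1, i+1)]; then take max(V_cont, immediate exercise) for American.
  V(1,0) = exp(-r*dt) * [p*0.000000 + (1-p)*0.000000] = 0.000000; exercise = 0.000000; V(1,0) = max -> 0.000000
  V(1,1) = exp(-r*dt) * [p*0.000000 + (1-p)*0.081634] = 0.039254; exercise = 0.004672; V(1,1) = max -> 0.039254
  V(0,0) = exp(-r*dt) * [p*0.000000 + (1-p)*0.039254] = 0.018876; exercise = 0.000000; V(0,0) = max -> 0.018876


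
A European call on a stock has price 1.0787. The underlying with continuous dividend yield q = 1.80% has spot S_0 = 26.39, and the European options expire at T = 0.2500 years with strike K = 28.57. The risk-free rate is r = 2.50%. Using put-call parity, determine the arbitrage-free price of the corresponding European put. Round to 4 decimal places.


Put-call parity: C - P = S_0 * exp(-qT) - K * exp(-rT).
S_0 * exp(-qT) = 26.3900 * 0.99551011 = 26.27151180
K * exp(-rT) = 28.5700 * 0.99376949 = 28.39199435
P = C - S*exp(-qT) + K*exp(-rT)
P = 1.0787 - 26.27151180 + 28.39199435 = 3.1992

Answer: Put price = 3.1992


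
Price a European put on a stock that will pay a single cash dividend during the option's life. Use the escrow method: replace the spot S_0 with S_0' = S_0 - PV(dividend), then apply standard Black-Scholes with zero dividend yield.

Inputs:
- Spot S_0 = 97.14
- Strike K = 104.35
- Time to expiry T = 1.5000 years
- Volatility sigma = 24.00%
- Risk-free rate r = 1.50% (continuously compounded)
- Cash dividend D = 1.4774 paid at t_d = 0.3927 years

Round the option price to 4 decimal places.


Answer: Price = 15.0020

Derivation:
PV(D) = D * exp(-r * t_d) = 1.4774 * 0.99412681 = 1.46872296
S_0' = S_0 - PV(D) = 97.1400 - 1.46872296 = 95.67127704
d1 = (ln(S_0'/K) + (r + sigma^2/2)*T) / (sigma*sqrt(T)) = -0.07189428
d2 = d1 - sigma*sqrt(T) = -0.36583305
exp(-rT) = 0.97775124
N(-d1) = 0.52865698; N(-d2) = 0.64275517
P = K * exp(-rT) * N(-d2) - S_0' * N(-d1) = 104.3500 * 0.97775124 * 0.64275517 - 95.67127704 * 0.52865698 = 15.0020


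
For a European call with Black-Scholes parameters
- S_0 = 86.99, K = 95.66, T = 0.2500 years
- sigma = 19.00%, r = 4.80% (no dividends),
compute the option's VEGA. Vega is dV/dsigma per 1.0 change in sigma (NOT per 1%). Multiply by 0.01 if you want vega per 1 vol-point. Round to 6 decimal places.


Answer: Vega = 12.333952

Derivation:
d1 = -0.8262586182; d2 = -0.9212586182
phi(d1) = 0.2835717262; exp(-qT) = 1.0000000000; exp(-rT) = 0.9880717129
Vega = S * exp(-qT) * phi(d1) * sqrt(T) = 86.9900 * 1.0000000000 * 0.2835717262 * 0.5000000000 = 12.333952


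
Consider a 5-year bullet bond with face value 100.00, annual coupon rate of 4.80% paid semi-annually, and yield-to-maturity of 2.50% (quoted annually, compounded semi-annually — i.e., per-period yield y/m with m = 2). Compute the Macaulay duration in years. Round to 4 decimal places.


Coupon per period c = face * coupon_rate / m = 2.400000
Periods per year m = 2; per-period yield y/m = 0.012500
Number of cashflows N = 10
Cashflows (t years, CF_t, discount factor 1/(1+y/m)^(m*t), PV):
  t = 0.5000: CF_t = 2.400000, DF = 0.987654, PV = 2.370370
  t = 1.0000: CF_t = 2.400000, DF = 0.975461, PV = 2.341107
  t = 1.5000: CF_t = 2.400000, DF = 0.963418, PV = 2.312204
  t = 2.0000: CF_t = 2.400000, DF = 0.951524, PV = 2.283658
  t = 2.5000: CF_t = 2.400000, DF = 0.939777, PV = 2.255465
  t = 3.0000: CF_t = 2.400000, DF = 0.928175, PV = 2.227620
  t = 3.5000: CF_t = 2.400000, DF = 0.916716, PV = 2.200118
  t = 4.0000: CF_t = 2.400000, DF = 0.905398, PV = 2.172956
  t = 4.5000: CF_t = 2.400000, DF = 0.894221, PV = 2.146130
  t = 5.0000: CF_t = 102.400000, DF = 0.883181, PV = 90.437727
Price P = sum_t PV_t = 110.747355
Macaulay numerator sum_t t * PV_t:
  t * PV_t at t = 0.5000: 1.185185
  t * PV_t at t = 1.0000: 2.341107
  t * PV_t at t = 1.5000: 3.468306
  t * PV_t at t = 2.0000: 4.567317
  t * PV_t at t = 2.5000: 5.638662
  t * PV_t at t = 3.0000: 6.682859
  t * PV_t at t = 3.5000: 7.700414
  t * PV_t at t = 4.0000: 8.691825
  t * PV_t at t = 4.5000: 9.657583
  t * PV_t at t = 5.0000: 452.188634
Macaulay duration D = (sum_t t * PV_t) / P = 502.121892 / 110.747355 = 4.533940

Answer: Macaulay duration = 4.5339 years


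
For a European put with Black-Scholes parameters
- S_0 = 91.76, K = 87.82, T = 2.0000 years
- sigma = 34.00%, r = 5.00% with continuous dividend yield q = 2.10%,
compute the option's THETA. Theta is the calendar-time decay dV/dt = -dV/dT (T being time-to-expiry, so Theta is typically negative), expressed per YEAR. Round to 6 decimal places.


d1 = 0.4523137629; d2 = -0.0285188483
phi(d1) = 0.3601508155; exp(-qT) = 0.9588697806; exp(-rT) = 0.9048374180
Theta = -S*exp(-qT)*phi(d1)*sigma/(2*sqrt(T)) + r*K*exp(-rT)*N(-d2) - q*S*exp(-qT)*N(-d1)
N(-d1) = 0.3255214812; N(-d2) = 0.5113758323; sqrt(T) = 1.4142135624
Term 1 = -91.7600 * 0.9588697806 * 0.3601508155 * 0.3400 / (2 * 1.4142135624) = -3.8091788360
Term 2 = 0.0500 * 87.8200 * 0.9048374180 * 0.5113758323 = 2.0317683381
Term 3 = -0.0210 * 91.7600 * 0.9588697806 * 0.3255214812 = -0.6014672493
Theta = -3.8091788360 + (2.0317683381) + (-0.6014672493) = -2.378878

Answer: Theta = -2.378878


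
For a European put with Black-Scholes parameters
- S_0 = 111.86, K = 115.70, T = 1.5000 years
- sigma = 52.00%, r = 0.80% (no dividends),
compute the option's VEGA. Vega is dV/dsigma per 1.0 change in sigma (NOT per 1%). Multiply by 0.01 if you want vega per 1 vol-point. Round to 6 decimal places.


d1 = 0.2842781311; d2 = -0.3525892021
phi(d1) = 0.3831435480; exp(-qT) = 1.0000000000; exp(-rT) = 0.9880717129
Vega = S * exp(-qT) * phi(d1) * sqrt(T) = 111.8600 * 1.0000000000 * 0.3831435480 * 1.2247448714 = 52.490651

Answer: Vega = 52.490651


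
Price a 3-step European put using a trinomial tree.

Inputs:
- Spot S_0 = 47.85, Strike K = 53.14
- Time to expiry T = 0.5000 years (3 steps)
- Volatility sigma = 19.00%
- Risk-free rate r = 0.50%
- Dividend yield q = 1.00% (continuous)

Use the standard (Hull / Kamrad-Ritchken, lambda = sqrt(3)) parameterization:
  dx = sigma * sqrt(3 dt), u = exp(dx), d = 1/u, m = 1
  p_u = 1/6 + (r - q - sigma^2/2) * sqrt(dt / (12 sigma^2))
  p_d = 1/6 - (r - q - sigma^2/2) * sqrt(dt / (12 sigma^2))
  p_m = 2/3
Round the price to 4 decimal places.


dt = T/N = 0.166667; dx = sigma*sqrt(3*dt) = 0.134350
u = exp(dx) = 1.143793; d = 1/u = 0.874284
p_u = 0.152369, p_m = 0.666667, p_d = 0.180964
Discount per step: exp(-r*dt) = 0.999167
Stock lattice S(k, j) with j the centered position index:
  k=0: S(0,+0) = 47.8500
  k=1: S(1,-1) = 41.8345; S(1,+0) = 47.8500; S(1,+1) = 54.7305
  k=2: S(2,-2) = 36.5752; S(2,-1) = 41.8345; S(2,+0) = 47.8500; S(2,+1) = 54.7305; S(2,+2) = 62.6004
  k=3: S(3,-3) = 31.9771; S(3,-2) = 36.5752; S(3,-1) = 41.8345; S(3,+0) = 47.8500; S(3,+1) = 54.7305; S(3,+2) = 62.6004; S(3,+3) = 71.6019
Terminal payoffs V(N, j) = max(K - S_T, 0):
  V(3,-3) = 21.162893; V(3,-2) = 16.564795; V(3,-1) = 11.305522; V(3,+0) = 5.290000; V(3,+1) = 0.000000; V(3,+2) = 0.000000; V(3,+3) = 0.000000
Backward induction: V(k, j) = exp(-r*dt) * [p_u * V(k+1, j+1) + p_m * V(k+1, j) + p_d * V(k+1, j-1)]
  V(2,-2) = exp(-r*dt) * [p_u*11.305522 + p_m*16.564795 + p_d*21.162893] = 16.581708
  V(2,-1) = exp(-r*dt) * [p_u*5.290000 + p_m*11.305522 + p_d*16.564795] = 11.331232
  V(2,+0) = exp(-r*dt) * [p_u*0.000000 + p_m*5.290000 + p_d*11.305522] = 5.567916
  V(2,+1) = exp(-r*dt) * [p_u*0.000000 + p_m*0.000000 + p_d*5.290000] = 0.956501
  V(2,+2) = exp(-r*dt) * [p_u*0.000000 + p_m*0.000000 + p_d*0.000000] = 0.000000
  V(1,-1) = exp(-r*dt) * [p_u*5.567916 + p_m*11.331232 + p_d*16.581708] = 11.393726
  V(1,+0) = exp(-r*dt) * [p_u*0.956501 + p_m*5.567916 + p_d*11.331232] = 5.903308
  V(1,+1) = exp(-r*dt) * [p_u*0.000000 + p_m*0.956501 + p_d*5.567916] = 1.643889
  V(0,+0) = exp(-r*dt) * [p_u*1.643889 + p_m*5.903308 + p_d*11.393726] = 6.242665

Answer: Price = V(0,0) = 6.2427


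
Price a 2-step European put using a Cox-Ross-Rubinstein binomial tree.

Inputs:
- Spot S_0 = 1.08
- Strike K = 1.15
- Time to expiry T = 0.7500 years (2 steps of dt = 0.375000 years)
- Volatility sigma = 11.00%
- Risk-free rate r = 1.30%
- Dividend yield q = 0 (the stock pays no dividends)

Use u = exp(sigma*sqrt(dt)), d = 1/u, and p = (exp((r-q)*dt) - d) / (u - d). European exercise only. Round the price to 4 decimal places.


Answer: Price = V(0,0) = 0.0818

Derivation:
dt = T/N = 0.375000
u = exp(sigma*sqrt(dt)) = 1.069682; d = 1/u = 0.934858
p = (exp((r-q)*dt) - d) / (u - d) = 0.519413
Discount per step: exp(-r*dt) = 0.995137
Stock lattice S(k, i) with i counting down-moves:
  k=0: S(0,0) = 1.0800
  k=1: S(1,0) = 1.1553; S(1,1) = 1.0096
  k=2: S(2,0) = 1.2358; S(2,1) = 1.0800; S(2,2) = 0.9439
Terminal payoffs V(N, i) = max(K - S_T, 0):
  V(2,0) = 0.000000; V(2,1) = 0.070000; V(2,2) = 0.206124
Backward induction: V(k, i) = exp(-r*dt) * [p * V(k+1, i) + (1-p) * V(k+1, i+1)].
  V(1,0) = exp(-r*dt) * [p*0.000000 + (1-p)*0.070000] = 0.033478
  V(1,1) = exp(-r*dt) * [p*0.070000 + (1-p)*0.206124] = 0.134761
  V(0,0) = exp(-r*dt) * [p*0.033478 + (1-p)*0.134761] = 0.081754
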